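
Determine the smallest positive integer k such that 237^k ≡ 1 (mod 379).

126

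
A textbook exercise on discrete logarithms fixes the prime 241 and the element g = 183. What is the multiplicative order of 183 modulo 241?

By Lagrange's theorem, ord_241(183) divides φ(241) = 241 − 1 = 240 = 2^4 · 3 · 5.
Divisors of 240: 1, 2, 3, 4, 5, 6, 8, 10, 12, 15, 16, 20, 24, 30, 40, 48, 60, 80, 120, 240.
Test each divisor d:
183^1 ≡ 183
183^2 ≡ 231
183^3 ≡ 98
183^4 ≡ 100
183^5 ≡ 225
183^6 ≡ 205
183^8 ≡ 119
183^10 ≡ 15
183^12 ≡ 91
183^15 ≡ 1
Hence ord(183) = 15.

15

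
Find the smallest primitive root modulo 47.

φ(47) = 47 − 1 = 46 = 2 · 23.
Test candidates g = 2, 3, … against the prime factors q ∈ {2, 23} of φ(47): g is a generator iff g^(46/q) ≢ 1 for every such q.
g = 2: 2^23 ≡ 1 — hits 1, so not a primitive root.
g = 3: 3^23 ≡ 1 — hits 1, so not a primitive root.
g = 4: 4^23 ≡ 1 — hits 1, so not a primitive root.
g = 5: 5^23 ≡ 46; 5^2 ≡ 25 — none is 1, so 5 is a primitive root.
Hence the least primitive root of 47 is 5.

5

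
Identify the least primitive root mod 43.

3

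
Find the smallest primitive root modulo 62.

φ(62) = φ(2)·φ(31) = 1·30 = 30 = 2 · 3 · 5.
g is a primitive root iff g^(30/q) ≢ 1 (mod 62) for each prime q ∈ {2, 3, 5}.
g = 2: gcd(2, 62) = 2 > 1, not a unit — skip.
g = 3: 3^15 ≡ 61; 3^10 ≡ 25; 3^6 ≡ 47 — none is 1, so 3 is a primitive root.
The smallest primitive root modulo 62 is 3.

3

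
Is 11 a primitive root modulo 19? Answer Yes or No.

φ(19) = 19 − 1 = 18 = 2 · 3^2.
An element g generates (Z/19Z)^× iff g^(18/q) ≢ 1 (mod 19) for each prime q ∈ {2, 3}.
11^9 ≡ 1 (mod 19)  [q = 2: ≡ 1 ✗]
11^6 ≡ 1 (mod 19)  [q = 3: ≡ 1 ✗]
The check at q = 2 fails, so 11 generates a proper subgroup.

No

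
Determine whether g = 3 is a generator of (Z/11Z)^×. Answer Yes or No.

No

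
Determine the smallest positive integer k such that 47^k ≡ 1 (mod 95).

36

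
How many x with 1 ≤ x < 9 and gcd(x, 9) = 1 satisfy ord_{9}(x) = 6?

2

φ(9) = φ(3^2) = 3·(3−1) = 6 = 2 · 3.
In a cyclic group of order 6, there are φ(d) elements of order d for each divisor d of 6, and zero for non-divisors.
6 = 2 · 3 divides 6, and φ(6) = 2.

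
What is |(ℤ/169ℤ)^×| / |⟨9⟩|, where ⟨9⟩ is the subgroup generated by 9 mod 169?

4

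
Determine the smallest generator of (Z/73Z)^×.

5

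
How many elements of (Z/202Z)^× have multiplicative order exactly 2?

1

φ(202) = φ(2)·φ(101) = 1·100 = 100 = 2^2 · 5^2.
In a cyclic group of order 100, there are φ(d) elements of order d for each divisor d of 100, and zero for non-divisors.
2 | 100, and φ(2) = 2 − 1 = 1.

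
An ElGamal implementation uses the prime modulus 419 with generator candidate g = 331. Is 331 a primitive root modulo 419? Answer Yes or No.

Yes

φ(419) = 419 − 1 = 418 = 2 · 11 · 19.
Test 331^(418/q) mod 419 for each prime factor q of 418:
331^209 ≡ 418 (mod 419)  [q = 2: ≢ 1 ✓]
331^38 ≡ 348 (mod 419)  [q = 11: ≢ 1 ✓]
331^22 ≡ 139 (mod 419)  [q = 19: ≢ 1 ✓]
None equal 1, so ord_419(331) = 418: 331 is a primitive root.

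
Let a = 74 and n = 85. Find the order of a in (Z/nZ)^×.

16

Since 74 ∈ (Z/85Z)^×, its order divides φ(85) = φ(5·17) = (5−1)·(17−1) = 4·16 = 64 = 2^6.
Divisors of 64: 1, 2, 4, 8, 16, 32, 64.
Test each divisor d:
74^1 ≡ 74
74^2 ≡ 36
74^4 ≡ 21
74^8 ≡ 16
74^16 ≡ 1
So ord_85(74) = 16.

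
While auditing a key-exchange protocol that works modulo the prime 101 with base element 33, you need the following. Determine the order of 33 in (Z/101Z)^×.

50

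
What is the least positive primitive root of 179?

2

φ(179) = 179 − 1 = 178 = 2 · 89.
g is a primitive root iff g^(178/q) ≢ 1 (mod 179) for each prime q ∈ {2, 89}.
g = 2: 2^89 ≡ 178; 2^2 ≡ 4 — none is 1, so 2 is a primitive root.
The smallest primitive root modulo 179 is 2.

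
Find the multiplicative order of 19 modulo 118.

By Lagrange's theorem, ord_118(19) divides φ(118) = φ(2)·φ(59) = 1·58 = 58 = 2 · 29.
Divisors of 58: 1, 2, 29, 58.
Check 19^d mod 118 for each divisor in increasing order:
19^1 ≡ 19 (mod 118)
19^2 ≡ 7 (mod 118)
19^29 ≡ 1 (mod 118) ✓
Therefore the multiplicative order of 19 modulo 118 is 29.

29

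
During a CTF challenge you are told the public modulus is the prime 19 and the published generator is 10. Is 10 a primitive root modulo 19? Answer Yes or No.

φ(19) = 19 − 1 = 18 = 2 · 3^2.
An element g generates (Z/19Z)^× iff g^(18/q) ≢ 1 (mod 19) for each prime q ∈ {2, 3}.
10^9 ≡ 18 (mod 19)  [q = 2: ≢ 1 ✓]
10^6 ≡ 11 (mod 19)  [q = 3: ≢ 1 ✓]
None equal 1, so ord_19(10) = 18: 10 is a primitive root.

Yes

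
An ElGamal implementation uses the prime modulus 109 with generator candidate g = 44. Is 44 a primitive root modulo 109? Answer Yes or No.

φ(109) = 109 − 1 = 108 = 2^2 · 3^3.
Test 44^(108/q) mod 109 for each prime factor q of 108:
44^54 ≡ 108 (mod 109)  [q = 2: ≢ 1 ✓]
44^36 ≡ 45 (mod 109)  [q = 3: ≢ 1 ✓]
All checks pass, so 44 has order 108 and is a primitive root modulo 109.

Yes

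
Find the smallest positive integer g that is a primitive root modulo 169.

2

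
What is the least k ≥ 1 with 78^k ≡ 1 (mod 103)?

102

ord(78) | φ(103) = 103 − 1 = 102 = 2 · 3 · 17.
Divisors of 102: 1, 2, 3, 6, 17, 34, 51, 102.
Compute 78^d (mod 103) for the divisors d until we hit 1:
78^1 ≡ 78
78^2 ≡ 7
78^3 ≡ 31
78^6 ≡ 34
78^17 ≡ 47
78^34 ≡ 46
78^51 ≡ 102
78^102 ≡ 1
Hence ord(78) = 102.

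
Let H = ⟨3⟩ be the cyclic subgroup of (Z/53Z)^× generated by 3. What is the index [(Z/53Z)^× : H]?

1

By Lagrange's theorem, ord_53(3) divides φ(53) = 53 − 1 = 52 = 2^2 · 13.
Divisors of 52: 1, 2, 4, 13, 26, 52.
Evaluate successive powers at the divisors of 52:
3^1 ≡ 3 (mod 53)
3^2 ≡ 9 (mod 53)
3^4 ≡ 28 (mod 53)
3^13 ≡ 30 (mod 53)
3^26 ≡ 52 (mod 53)
3^52 ≡ 1 (mod 53) ✓
Thus |⟨3⟩| = ord(3) = 52.
The index is φ(53) / ord(3) = 52 / 52 = 1.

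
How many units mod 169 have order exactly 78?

φ(169) = φ(13^2) = 13·(13−1) = 156 = 2^2 · 3 · 13.
Since (Z/169Z)^× is cyclic of order 156, the number of elements of order d is φ(d) when d | 156 and 0 otherwise.
78 = 2 · 3 · 13 divides 156, and φ(78) = 24.

24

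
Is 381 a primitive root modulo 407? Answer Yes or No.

No

407 = 11 · 37 is a product of two distinct odd primes, so (Z/407Z)^× ≅ (Z/11Z)^× × (Z/37Z)^× is not cyclic.
No primitive root modulo 407 exists; in particular 381 is not one.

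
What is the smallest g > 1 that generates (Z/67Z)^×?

2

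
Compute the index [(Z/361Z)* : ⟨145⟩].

The order of 145 must divide φ(361) = φ(19^2) = 19·(19−1) = 342 = 2 · 3^2 · 19.
Divisors of 342: 1, 2, 3, 6, 9, 18, 19, 38, 57, 114, 171, 342.
Check 145^d mod 361 for each divisor in increasing order:
145^1 ≡ 145 (mod 361)
145^2 ≡ 87 (mod 361)
145^3 ≡ 341 (mod 361)
145^6 ≡ 39 (mod 361)
145^9 ≡ 303 (mod 361)
145^18 ≡ 115 (mod 361)
145^19 ≡ 69 (mod 361)
145^38 ≡ 68 (mod 361)
145^57 ≡ 360 (mod 361)
145^114 ≡ 1 (mod 361) ✓
Thus |⟨145⟩| = ord(145) = 114.
[(Z/361Z)^× : ⟨145⟩] = 342/114 = 3.

3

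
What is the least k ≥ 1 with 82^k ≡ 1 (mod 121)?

The order of 82 must divide φ(121) = φ(11^2) = 11·(11−1) = 110 = 2 · 5 · 11.
Divisors of 110: 1, 2, 5, 10, 11, 22, 55, 110.
Compute 82^d (mod 121) for the divisors d until we hit 1:
82^1 ≡ 82 (mod 121)
82^2 ≡ 69 (mod 121)
82^5 ≡ 56 (mod 121)
82^10 ≡ 111 (mod 121)
82^11 ≡ 27 (mod 121)
82^22 ≡ 3 (mod 121)
82^55 ≡ 1 (mod 121) ✓
The smallest such exponent is 55, so the order of 82 is 55.

55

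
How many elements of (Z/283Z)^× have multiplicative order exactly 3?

φ(283) = 283 − 1 = 282 = 2 · 3 · 47.
Since (Z/283Z)^× is cyclic of order 282, the number of elements of order d is φ(d) when d | 282 and 0 otherwise.
3 | 282, and φ(3) = 3 − 1 = 2.

2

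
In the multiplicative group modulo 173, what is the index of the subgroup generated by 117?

By Lagrange's theorem, ord_173(117) divides φ(173) = 173 − 1 = 172 = 2^2 · 43.
Divisors of 172: 1, 2, 4, 43, 86, 172.
Compute 117^d (mod 173) for the divisors d until we hit 1:
117^1 ≡ 117
117^2 ≡ 22
117^4 ≡ 138
117^43 ≡ 1
So ord_173(117) = 43, hence |⟨117⟩| = 43.
[(Z/173Z)^× : ⟨117⟩] = 172/43 = 4.

4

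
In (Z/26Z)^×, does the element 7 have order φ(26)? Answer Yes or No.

Yes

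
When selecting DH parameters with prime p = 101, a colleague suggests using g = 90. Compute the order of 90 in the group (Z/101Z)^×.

ord(90) | φ(101) = 101 − 1 = 100 = 2^2 · 5^2.
Divisors of 100: 1, 2, 4, 5, 10, 20, 25, 50, 100.
Check 90^d mod 101 for each divisor in increasing order:
90^1 ≡ 90 (mod 101)
90^2 ≡ 20 (mod 101)
90^4 ≡ 97 (mod 101)
90^5 ≡ 44 (mod 101)
90^10 ≡ 17 (mod 101)
90^20 ≡ 87 (mod 101)
90^25 ≡ 91 (mod 101)
90^50 ≡ 100 (mod 101)
90^100 ≡ 1 (mod 101) ✓
Therefore the multiplicative order of 90 modulo 101 is 100.

100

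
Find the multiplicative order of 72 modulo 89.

ord(72) | φ(89) = 89 − 1 = 88 = 2^3 · 11.
Divisors of 88: 1, 2, 4, 8, 11, 22, 44, 88.
Check 72^d mod 89 for each divisor in increasing order:
72^1 ≡ 72 (mod 89)
72^2 ≡ 22 (mod 89)
72^4 ≡ 39 (mod 89)
72^8 ≡ 8 (mod 89)
72^11 ≡ 34 (mod 89)
72^22 ≡ 88 (mod 89)
72^44 ≡ 1 (mod 89) ✓
The smallest such exponent is 44, so the order of 72 is 44.

44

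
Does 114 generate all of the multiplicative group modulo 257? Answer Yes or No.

No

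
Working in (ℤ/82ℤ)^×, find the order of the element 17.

40

The order of 17 must divide φ(82) = φ(2)·φ(41) = 1·40 = 40 = 2^3 · 5.
Divisors of 40: 1, 2, 4, 5, 8, 10, 20, 40.
Evaluate successive powers at the divisors of 40:
17^1 ≡ 17
17^2 ≡ 43
17^4 ≡ 45
17^5 ≡ 27
17^8 ≡ 57
17^10 ≡ 73
17^20 ≡ 81
17^40 ≡ 1
So ord_82(17) = 40.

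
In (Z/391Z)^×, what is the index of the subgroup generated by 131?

2

By Lagrange's theorem, ord_391(131) divides φ(391) = φ(17·23) = (17−1)·(23−1) = 16·22 = 352 = 2^5 · 11.
Divisors of 352: 1, 2, 4, 8, 11, 16, 22, 32, 44, 88, 176, 352.
Compute 131^d (mod 391) for the divisors d until we hit 1:
131^1 ≡ 131 (mod 391)
131^2 ≡ 348 (mod 391)
131^4 ≡ 285 (mod 391)
131^8 ≡ 288 (mod 391)
131^11 ≡ 346 (mod 391)
131^16 ≡ 52 (mod 391)
131^22 ≡ 70 (mod 391)
131^32 ≡ 358 (mod 391)
131^44 ≡ 208 (mod 391)
131^88 ≡ 254 (mod 391)
131^176 ≡ 1 (mod 391) ✓
Thus |⟨131⟩| = ord(131) = 176.
Index = |(Z/391Z)^×| / |⟨131⟩| = 352 / 176 = 2.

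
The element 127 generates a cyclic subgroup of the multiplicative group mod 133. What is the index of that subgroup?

6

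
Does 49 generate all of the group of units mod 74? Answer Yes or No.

No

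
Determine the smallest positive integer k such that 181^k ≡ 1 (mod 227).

Since 181 ∈ (Z/227Z)^×, its order divides φ(227) = 227 − 1 = 226 = 2 · 113.
Divisors of 226: 1, 2, 113, 226.
Evaluate successive powers at the divisors of 226:
181^1 ≡ 181 (mod 227)
181^2 ≡ 73 (mod 227)
181^113 ≡ 1 (mod 227) ✓
So ord_227(181) = 113.

113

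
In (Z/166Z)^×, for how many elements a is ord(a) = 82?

40

φ(166) = φ(2)·φ(83) = 1·82 = 82 = 2 · 41.
(Z/166Z)^× is cyclic (|G| = 82); a cyclic group of order m has exactly φ(d) elements of each order d | m, and none otherwise.
82 = 2 · 41 divides 82, and φ(82) = 40.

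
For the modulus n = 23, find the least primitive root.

φ(23) = 23 − 1 = 22 = 2 · 11.
Test candidates g = 2, 3, … against the prime factors q ∈ {2, 11} of φ(23): g is a generator iff g^(22/q) ≢ 1 for every such q.
g = 2: 2^11 ≡ 1 — hits 1, so not a primitive root.
g = 3: 3^11 ≡ 1 — hits 1, so not a primitive root.
g = 4: 4^11 ≡ 1 — hits 1, so not a primitive root.
g = 5: 5^11 ≡ 22; 5^2 ≡ 2 — none is 1, so 5 is a primitive root.
The smallest primitive root modulo 23 is 5.

5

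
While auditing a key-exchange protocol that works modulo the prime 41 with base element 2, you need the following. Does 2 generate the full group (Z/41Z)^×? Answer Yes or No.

φ(41) = 41 − 1 = 40 = 2^3 · 5.
Test 2^(40/q) mod 41 for each prime factor q of 40:
2^20 ≡ 1 (mod 41)  [q = 2: ≡ 1 ✗]
2^8 ≡ 10 (mod 41)  [q = 5: ≢ 1 ✓]
Since 2^20 ≡ 1, the order of 2 divides 20 < 40, so 2 is not a primitive root.

No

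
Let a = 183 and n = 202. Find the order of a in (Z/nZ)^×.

50

The order of 183 must divide φ(202) = φ(2)·φ(101) = 1·100 = 100 = 2^2 · 5^2.
Divisors of 100: 1, 2, 4, 5, 10, 20, 25, 50, 100.
Compute 183^d (mod 202) for the divisors d until we hit 1:
183^1 ≡ 183
183^2 ≡ 159
183^4 ≡ 31
183^5 ≡ 17
183^10 ≡ 87
183^20 ≡ 95
183^25 ≡ 201
183^50 ≡ 1
Hence ord(183) = 50.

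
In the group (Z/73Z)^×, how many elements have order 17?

0

φ(73) = 73 − 1 = 72 = 2^3 · 3^2.
(Z/73Z)^× is cyclic (|G| = 72); a cyclic group of order m has exactly φ(d) elements of each order d | m, and none otherwise.
Since 17 ∤ 72, the count is 0.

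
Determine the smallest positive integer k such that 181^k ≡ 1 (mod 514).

By Lagrange's theorem, ord_514(181) divides φ(514) = φ(2)·φ(257) = 1·256 = 256 = 2^8.
Divisors of 256: 1, 2, 4, 8, 16, 32, 64, 128, 256.
Check 181^d mod 514 for each divisor in increasing order:
181^1 ≡ 181 (mod 514)
181^2 ≡ 379 (mod 514)
181^4 ≡ 235 (mod 514)
181^8 ≡ 227 (mod 514)
181^16 ≡ 129 (mod 514)
181^32 ≡ 193 (mod 514)
181^64 ≡ 241 (mod 514)
181^128 ≡ 513 (mod 514)
181^256 ≡ 1 (mod 514) ✓
Hence ord(181) = 256.

256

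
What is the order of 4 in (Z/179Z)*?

The order of 4 must divide φ(179) = 179 − 1 = 178 = 2 · 89.
Divisors of 178: 1, 2, 89, 178.
Test each divisor d:
4^1 ≡ 4
4^2 ≡ 16
4^89 ≡ 1
Therefore the multiplicative order of 4 modulo 179 is 89.

89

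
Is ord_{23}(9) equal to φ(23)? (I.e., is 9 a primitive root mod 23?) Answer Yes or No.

No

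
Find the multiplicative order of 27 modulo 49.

14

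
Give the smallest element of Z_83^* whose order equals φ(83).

φ(83) = 83 − 1 = 82 = 2 · 41.
g is a primitive root iff g^(82/q) ≢ 1 (mod 83) for each prime q ∈ {2, 41}.
g = 2: 2^41 ≡ 82; 2^2 ≡ 4 — none is 1, so 2 is a primitive root.
The smallest primitive root modulo 83 is 2.

2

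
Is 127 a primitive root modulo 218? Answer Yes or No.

Yes

φ(218) = φ(2)·φ(109) = 1·108 = 108 = 2^2 · 3^3.
127 is a primitive root mod 218 iff 127^(φ(218)/q) ≢ 1 for every prime q | φ(218), i.e. q ∈ {2, 3}.
127^54 ≡ 217 (mod 218)  [q = 2: ≢ 1 ✓]
127^36 ≡ 45 (mod 218)  [q = 3: ≢ 1 ✓]
Every test exponent gives a nontrivial residue, hence 127 generates the full group.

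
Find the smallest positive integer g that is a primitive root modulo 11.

φ(11) = 11 − 1 = 10 = 2 · 5.
Test candidates g = 2, 3, … against the prime factors q ∈ {2, 5} of φ(11): g is a generator iff g^(10/q) ≢ 1 for every such q.
g = 2: 2^5 ≡ 10; 2^2 ≡ 4 — none is 1, so 2 is a primitive root.
The smallest primitive root modulo 11 is 2.

2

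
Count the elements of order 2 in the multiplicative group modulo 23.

1

φ(23) = 23 − 1 = 22 = 2 · 11.
Since (Z/23Z)^× is cyclic of order 22, the number of elements of order d is φ(d) when d | 22 and 0 otherwise.
2 | 22, and φ(2) = 2 − 1 = 1.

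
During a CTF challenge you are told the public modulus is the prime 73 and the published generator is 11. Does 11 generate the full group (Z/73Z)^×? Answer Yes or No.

Yes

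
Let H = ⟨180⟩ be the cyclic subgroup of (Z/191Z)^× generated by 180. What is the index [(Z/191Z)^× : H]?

By Lagrange's theorem, ord_191(180) divides φ(191) = 191 − 1 = 190 = 2 · 5 · 19.
Divisors of 190: 1, 2, 5, 10, 19, 38, 95, 190.
Check 180^d mod 191 for each divisor in increasing order:
180^1 ≡ 180 (mod 191)
180^2 ≡ 121 (mod 191)
180^5 ≡ 153 (mod 191)
180^10 ≡ 107 (mod 191)
180^19 ≡ 1 (mod 191) ✓
The order of 180 is 19, so the subgroup it generates has 19 elements.
[(Z/191Z)^× : ⟨180⟩] = 190/19 = 10.

10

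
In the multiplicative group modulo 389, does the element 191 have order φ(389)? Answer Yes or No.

Yes

φ(389) = 389 − 1 = 388 = 2^2 · 97.
Test 191^(388/q) mod 389 for each prime factor q of 388:
191^194 ≡ 388 (mod 389)  [q = 2: ≢ 1 ✓]
191^4 ≡ 223 (mod 389)  [q = 97: ≢ 1 ✓]
None equal 1, so ord_389(191) = 388: 191 is a primitive root.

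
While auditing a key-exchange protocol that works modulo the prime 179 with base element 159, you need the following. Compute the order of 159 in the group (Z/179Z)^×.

178

The order of 159 must divide φ(179) = 179 − 1 = 178 = 2 · 89.
Divisors of 178: 1, 2, 89, 178.
Evaluate successive powers at the divisors of 178:
159^1 ≡ 159
159^2 ≡ 42
159^89 ≡ 178
159^178 ≡ 1
Hence ord(159) = 178.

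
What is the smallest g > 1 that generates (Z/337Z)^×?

φ(337) = 337 − 1 = 336 = 2^4 · 3 · 7.
Test candidates g = 2, 3, … against the prime factors q ∈ {2, 3, 7} of φ(337): g is a generator iff g^(336/q) ≢ 1 for every such q.
g = 2: 2^168 ≡ 1 — hits 1, so not a primitive root.
g = 3: 3^168 ≡ 1 — hits 1, so not a primitive root.
g = 4: 4^168 ≡ 1 — hits 1, so not a primitive root.
g = 5: 5^168 ≡ 336; 5^112 ≡ 1 — hits 1, so not a primitive root.
g = 6: 6^168 ≡ 1 — hits 1, so not a primitive root.
g = 7: 7^168 ≡ 1 — hits 1, so not a primitive root.
g = 8: 8^168 ≡ 1 — hits 1, so not a primitive root.
g = 9: 9^168 ≡ 1 — hits 1, so not a primitive root.
g = 10: 10^168 ≡ 336; 10^112 ≡ 128; 10^48 ≡ 175 — none is 1, so 10 is a primitive root.
Hence the least primitive root of 337 is 10.

10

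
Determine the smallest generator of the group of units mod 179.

2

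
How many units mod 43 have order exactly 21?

12

φ(43) = 43 − 1 = 42 = 2 · 3 · 7.
In a cyclic group of order 42, there are φ(d) elements of order d for each divisor d of 42, and zero for non-divisors.
21 = 3 · 7 divides 42, and φ(21) = 12.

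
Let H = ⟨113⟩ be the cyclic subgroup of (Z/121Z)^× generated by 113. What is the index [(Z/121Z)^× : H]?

2

By Lagrange's theorem, ord_121(113) divides φ(121) = φ(11^2) = 11·(11−1) = 110 = 2 · 5 · 11.
Divisors of 110: 1, 2, 5, 10, 11, 22, 55, 110.
Evaluate successive powers at the divisors of 110:
113^1 ≡ 113
113^2 ≡ 64
113^5 ≡ 23
113^10 ≡ 45
113^11 ≡ 3
113^22 ≡ 9
113^55 ≡ 1
So ord_121(113) = 55, hence |⟨113⟩| = 55.
Index = |(Z/121Z)^×| / |⟨113⟩| = 110 / 55 = 2.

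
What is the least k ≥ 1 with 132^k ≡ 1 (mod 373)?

By Lagrange's theorem, ord_373(132) divides φ(373) = 373 − 1 = 372 = 2^2 · 3 · 31.
Divisors of 372: 1, 2, 3, 4, 6, 12, 31, 62, 93, 124, 186, 372.
Compute 132^d (mod 373) for the divisors d until we hit 1:
132^1 ≡ 132
132^2 ≡ 266
132^3 ≡ 50
132^4 ≡ 259
132^6 ≡ 262
132^12 ≡ 12
132^31 ≡ 173
132^62 ≡ 89
132^93 ≡ 104
132^124 ≡ 88
132^186 ≡ 372
132^372 ≡ 1
Therefore the multiplicative order of 132 modulo 373 is 372.

372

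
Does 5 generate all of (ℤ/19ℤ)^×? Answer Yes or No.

φ(19) = 19 − 1 = 18 = 2 · 3^2.
5 is a primitive root mod 19 iff 5^(φ(19)/q) ≢ 1 for every prime q | φ(19), i.e. q ∈ {2, 3}.
5^9 ≡ 1 (mod 19)  [q = 2: ≡ 1 ✗]
5^6 ≡ 7 (mod 19)  [q = 3: ≢ 1 ✓]
The check at q = 2 fails, so 5 generates a proper subgroup.

No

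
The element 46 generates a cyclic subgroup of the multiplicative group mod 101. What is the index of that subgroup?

1

The order of 46 must divide φ(101) = 101 − 1 = 100 = 2^2 · 5^2.
Divisors of 100: 1, 2, 4, 5, 10, 20, 25, 50, 100.
Test each divisor d:
46^1 ≡ 46
46^2 ≡ 96
46^4 ≡ 25
46^5 ≡ 39
46^10 ≡ 6
46^20 ≡ 36
46^25 ≡ 91
46^50 ≡ 100
46^100 ≡ 1
Thus |⟨46⟩| = ord(46) = 100.
[(Z/101Z)^× : ⟨46⟩] = 100/100 = 1.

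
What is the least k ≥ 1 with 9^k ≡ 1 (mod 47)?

ord(9) | φ(47) = 47 − 1 = 46 = 2 · 23.
Divisors of 46: 1, 2, 23, 46.
Evaluate successive powers at the divisors of 46:
9^1 ≡ 9
9^2 ≡ 34
9^23 ≡ 1
The smallest such exponent is 23, so the order of 9 is 23.

23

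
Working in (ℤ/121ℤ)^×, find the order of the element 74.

Since 74 ∈ (Z/121Z)^×, its order divides φ(121) = φ(11^2) = 11·(11−1) = 110 = 2 · 5 · 11.
Divisors of 110: 1, 2, 5, 10, 11, 22, 55, 110.
Check 74^d mod 121 for each divisor in increasing order:
74^1 ≡ 74 (mod 121)
74^2 ≡ 31 (mod 121)
74^5 ≡ 87 (mod 121)
74^10 ≡ 67 (mod 121)
74^11 ≡ 118 (mod 121)
74^22 ≡ 9 (mod 121)
74^55 ≡ 120 (mod 121)
74^110 ≡ 1 (mod 121) ✓
Therefore the multiplicative order of 74 modulo 121 is 110.

110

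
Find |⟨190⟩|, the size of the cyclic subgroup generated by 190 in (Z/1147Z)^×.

ord(190) | φ(1147) = φ(31·37) = (31−1)·(37−1) = 30·36 = 1080 = 2^3 · 3^3 · 5.
Divisors of 1080: 1, 2, 3, 4, 5, 6, 8, 9, 10, 12, 15, 18, 20, 24, 27, 30, 36, 40, 45, 54, 60, 72, 90, 108, 120, 135, 180, 216, 270, 360, 540, 1080.
Compute 190^d (mod 1147) for the divisors d until we hit 1:
190^1 ≡ 190 (mod 1147)
190^2 ≡ 543 (mod 1147)
190^3 ≡ 1087 (mod 1147)
190^4 ≡ 70 (mod 1147)
190^5 ≡ 683 (mod 1147)
190^6 ≡ 159 (mod 1147)
190^8 ≡ 312 (mod 1147)
190^9 ≡ 783 (mod 1147)
190^10 ≡ 807 (mod 1147)
190^12 ≡ 47 (mod 1147)
190^15 ≡ 621 (mod 1147)
190^18 ≡ 591 (mod 1147)
190^20 ≡ 900 (mod 1147)
190^24 ≡ 1062 (mod 1147)
190^27 ≡ 512 (mod 1147)
190^30 ≡ 249 (mod 1147)
190^36 ≡ 593 (mod 1147)
190^40 ≡ 218 (mod 1147)
190^45 ≡ 931 (mod 1147)
190^54 ≡ 628 (mod 1147)
190^60 ≡ 63 (mod 1147)
190^72 ≡ 667 (mod 1147)
190^90 ≡ 776 (mod 1147)
190^108 ≡ 963 (mod 1147)
190^120 ≡ 528 (mod 1147)
190^135 ≡ 993 (mod 1147)
190^180 ≡ 1 (mod 1147) ✓
The smallest such exponent is 180, so the order of 190 is 180.

180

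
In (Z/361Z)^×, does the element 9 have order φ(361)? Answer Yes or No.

φ(361) = φ(19^2) = 19·(19−1) = 342 = 2 · 3^2 · 19.
Test 9^(342/q) mod 361 for each prime factor q of 342:
9^171 ≡ 1 (mod 361)  [q = 2: ≡ 1 ✗]
9^114 ≡ 68 (mod 361)  [q = 3: ≢ 1 ✓]
9^18 ≡ 324 (mod 361)  [q = 19: ≢ 1 ✓]
The check at q = 2 fails, so 9 generates a proper subgroup.

No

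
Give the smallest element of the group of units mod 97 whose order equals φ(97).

φ(97) = 97 − 1 = 96 = 2^5 · 3.
Test candidates g = 2, 3, … against the prime factors q ∈ {2, 3} of φ(97): g is a generator iff g^(96/q) ≢ 1 for every such q.
g = 2: 2^48 ≡ 1 — hits 1, so not a primitive root.
g = 3: 3^48 ≡ 1 — hits 1, so not a primitive root.
g = 4: 4^48 ≡ 1 — hits 1, so not a primitive root.
g = 5: 5^48 ≡ 96; 5^32 ≡ 35 — none is 1, so 5 is a primitive root.
The smallest primitive root modulo 97 is 5.

5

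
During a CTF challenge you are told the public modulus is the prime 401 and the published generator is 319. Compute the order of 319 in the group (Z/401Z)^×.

200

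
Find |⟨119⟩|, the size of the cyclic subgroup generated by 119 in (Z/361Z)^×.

By Lagrange's theorem, ord_361(119) divides φ(361) = φ(19^2) = 19·(19−1) = 342 = 2 · 3^2 · 19.
Divisors of 342: 1, 2, 3, 6, 9, 18, 19, 38, 57, 114, 171, 342.
Test each divisor d:
119^1 ≡ 119 (mod 361)
119^2 ≡ 82 (mod 361)
119^3 ≡ 11 (mod 361)
119^6 ≡ 121 (mod 361)
119^9 ≡ 248 (mod 361)
119^18 ≡ 134 (mod 361)
119^19 ≡ 62 (mod 361)
119^38 ≡ 234 (mod 361)
119^57 ≡ 68 (mod 361)
119^114 ≡ 292 (mod 361)
119^171 ≡ 1 (mod 361) ✓
So ord_361(119) = 171.

171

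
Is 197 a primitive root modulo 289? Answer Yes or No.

Yes

φ(289) = φ(17^2) = 17·(17−1) = 272 = 2^4 · 17.
Test 197^(272/q) mod 289 for each prime factor q of 272:
197^136 ≡ 288 (mod 289)  [q = 2: ≢ 1 ✓]
197^16 ≡ 205 (mod 289)  [q = 17: ≢ 1 ✓]
All checks pass, so 197 has order 272 and is a primitive root modulo 289.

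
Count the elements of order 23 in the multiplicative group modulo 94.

22

φ(94) = φ(2)·φ(47) = 1·46 = 46 = 2 · 23.
In a cyclic group of order 46, there are φ(d) elements of order d for each divisor d of 46, and zero for non-divisors.
23 | 46, and φ(23) = 23 − 1 = 22.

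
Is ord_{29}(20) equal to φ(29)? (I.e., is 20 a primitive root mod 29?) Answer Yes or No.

φ(29) = 29 − 1 = 28 = 2^2 · 7.
20 is a primitive root mod 29 iff 20^(φ(29)/q) ≢ 1 for every prime q | φ(29), i.e. q ∈ {2, 7}.
20^14 ≡ 1 (mod 29)  [q = 2: ≡ 1 ✗]
20^4 ≡ 7 (mod 29)  [q = 7: ≢ 1 ✓]
Since 20^14 ≡ 1, the order of 20 divides 14 < 28, so 20 is not a primitive root.

No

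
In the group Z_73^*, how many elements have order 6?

2

φ(73) = 73 − 1 = 72 = 2^3 · 3^2.
(Z/73Z)^× is cyclic (|G| = 72); a cyclic group of order m has exactly φ(d) elements of each order d | m, and none otherwise.
6 = 2 · 3 divides 72, and φ(6) = 2.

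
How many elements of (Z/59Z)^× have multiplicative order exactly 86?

φ(59) = 59 − 1 = 58 = 2 · 29.
Since (Z/59Z)^× is cyclic of order 58, the number of elements of order d is φ(d) when d | 58 and 0 otherwise.
Here 58 is not a multiple of 86, so there are no elements of order 86.

0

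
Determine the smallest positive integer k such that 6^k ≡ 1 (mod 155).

6

By Lagrange's theorem, ord_155(6) divides φ(155) = φ(5·31) = (5−1)·(31−1) = 4·30 = 120 = 2^3 · 3 · 5.
Divisors of 120: 1, 2, 3, 4, 5, 6, 8, 10, 12, 15, 20, 24, 30, 40, 60, 120.
Test each divisor d:
6^1 ≡ 6 (mod 155)
6^2 ≡ 36 (mod 155)
6^3 ≡ 61 (mod 155)
6^4 ≡ 56 (mod 155)
6^5 ≡ 26 (mod 155)
6^6 ≡ 1 (mod 155) ✓
Hence ord(6) = 6.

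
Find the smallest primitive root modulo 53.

φ(53) = 53 − 1 = 52 = 2^2 · 13.
Test candidates g = 2, 3, … against the prime factors q ∈ {2, 13} of φ(53): g is a generator iff g^(52/q) ≢ 1 for every such q.
g = 2: 2^26 ≡ 52; 2^4 ≡ 16 — none is 1, so 2 is a primitive root.
So 2 is the smallest generator of (Z/53Z)^×.

2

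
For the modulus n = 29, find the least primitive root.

2

φ(29) = 29 − 1 = 28 = 2^2 · 7.
g is a primitive root iff g^(28/q) ≢ 1 (mod 29) for each prime q ∈ {2, 7}.
g = 2: 2^14 ≡ 28; 2^4 ≡ 16 — none is 1, so 2 is a primitive root.
The smallest primitive root modulo 29 is 2.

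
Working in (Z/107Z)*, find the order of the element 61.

53

By Lagrange's theorem, ord_107(61) divides φ(107) = 107 − 1 = 106 = 2 · 53.
Divisors of 106: 1, 2, 53, 106.
Evaluate successive powers at the divisors of 106:
61^1 ≡ 61 (mod 107)
61^2 ≡ 83 (mod 107)
61^53 ≡ 1 (mod 107) ✓
Hence ord(61) = 53.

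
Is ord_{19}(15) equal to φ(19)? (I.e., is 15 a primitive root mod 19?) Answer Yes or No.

Yes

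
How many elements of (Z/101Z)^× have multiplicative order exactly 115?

φ(101) = 101 − 1 = 100 = 2^2 · 5^2.
(Z/101Z)^× is cyclic (|G| = 100); a cyclic group of order m has exactly φ(d) elements of each order d | m, and none otherwise.
Here 100 is not a multiple of 115, so there are no elements of order 115.

0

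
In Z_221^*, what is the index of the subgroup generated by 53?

ord(53) | φ(221) = φ(13·17) = (13−1)·(17−1) = 12·16 = 192 = 2^6 · 3.
Divisors of 192: 1, 2, 3, 4, 6, 8, 12, 16, 24, 32, 48, 64, 96, 192.
Evaluate successive powers at the divisors of 192:
53^1 ≡ 53 (mod 221)
53^2 ≡ 157 (mod 221)
53^3 ≡ 144 (mod 221)
53^4 ≡ 118 (mod 221)
53^6 ≡ 183 (mod 221)
53^8 ≡ 1 (mod 221) ✓
Thus |⟨53⟩| = ord(53) = 8.
[(Z/221Z)^× : ⟨53⟩] = 192/8 = 24.

24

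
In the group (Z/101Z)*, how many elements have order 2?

1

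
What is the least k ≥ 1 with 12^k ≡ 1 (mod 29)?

4

By Lagrange's theorem, ord_29(12) divides φ(29) = 29 − 1 = 28 = 2^2 · 7.
Divisors of 28: 1, 2, 4, 7, 14, 28.
Test each divisor d:
12^1 ≡ 12 (mod 29)
12^2 ≡ 28 (mod 29)
12^4 ≡ 1 (mod 29) ✓
Hence ord(12) = 4.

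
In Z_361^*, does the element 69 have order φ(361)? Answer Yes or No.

No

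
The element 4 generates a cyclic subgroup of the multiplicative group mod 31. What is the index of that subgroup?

6

The order of 4 must divide φ(31) = 31 − 1 = 30 = 2 · 3 · 5.
Divisors of 30: 1, 2, 3, 5, 6, 10, 15, 30.
Test each divisor d:
4^1 ≡ 4 (mod 31)
4^2 ≡ 16 (mod 31)
4^3 ≡ 2 (mod 31)
4^5 ≡ 1 (mod 31) ✓
Thus |⟨4⟩| = ord(4) = 5.
Index = |(Z/31Z)^×| / |⟨4⟩| = 30 / 5 = 6.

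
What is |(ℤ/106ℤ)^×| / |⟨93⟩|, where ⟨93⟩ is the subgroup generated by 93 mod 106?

Since 93 ∈ (Z/106Z)^×, its order divides φ(106) = φ(2)·φ(53) = 1·52 = 52 = 2^2 · 13.
Divisors of 52: 1, 2, 4, 13, 26, 52.
Check 93^d mod 106 for each divisor in increasing order:
93^1 ≡ 93 (mod 106)
93^2 ≡ 63 (mod 106)
93^4 ≡ 47 (mod 106)
93^13 ≡ 105 (mod 106)
93^26 ≡ 1 (mod 106) ✓
The order of 93 is 26, so the subgroup it generates has 26 elements.
Index = |(Z/106Z)^×| / |⟨93⟩| = 52 / 26 = 2.

2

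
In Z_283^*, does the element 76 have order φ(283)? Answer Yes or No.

φ(283) = 283 − 1 = 282 = 2 · 3 · 47.
An element g generates (Z/283Z)^× iff g^(282/q) ≢ 1 (mod 283) for each prime q ∈ {2, 3, 47}.
76^141 ≡ 282 (mod 283)  [q = 2: ≢ 1 ✓]
76^94 ≡ 1 (mod 283)  [q = 3: ≡ 1 ✗]
76^6 ≡ 151 (mod 283)  [q = 47: ≢ 1 ✓]
The check at q = 3 fails, so 76 generates a proper subgroup.

No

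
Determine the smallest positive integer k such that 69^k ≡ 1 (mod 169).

Since 69 ∈ (Z/169Z)^×, its order divides φ(169) = φ(13^2) = 13·(13−1) = 156 = 2^2 · 3 · 13.
Divisors of 156: 1, 2, 3, 4, 6, 12, 13, 26, 39, 52, 78, 156.
Test each divisor d:
69^1 ≡ 69 (mod 169)
69^2 ≡ 29 (mod 169)
69^3 ≡ 142 (mod 169)
69^4 ≡ 165 (mod 169)
69^6 ≡ 53 (mod 169)
69^12 ≡ 105 (mod 169)
69^13 ≡ 147 (mod 169)
69^26 ≡ 146 (mod 169)
69^39 ≡ 168 (mod 169)
69^52 ≡ 22 (mod 169)
69^78 ≡ 1 (mod 169) ✓
Therefore the multiplicative order of 69 modulo 169 is 78.

78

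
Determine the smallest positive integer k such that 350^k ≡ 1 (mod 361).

ord(350) | φ(361) = φ(19^2) = 19·(19−1) = 342 = 2 · 3^2 · 19.
Divisors of 342: 1, 2, 3, 6, 9, 18, 19, 38, 57, 114, 171, 342.
Evaluate successive powers at the divisors of 342:
350^1 ≡ 350
350^2 ≡ 121
350^3 ≡ 113
350^6 ≡ 134
350^9 ≡ 341
350^18 ≡ 39
350^19 ≡ 293
350^38 ≡ 292
350^57 ≡ 360
350^114 ≡ 1
The smallest such exponent is 114, so the order of 350 is 114.

114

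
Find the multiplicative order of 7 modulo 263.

262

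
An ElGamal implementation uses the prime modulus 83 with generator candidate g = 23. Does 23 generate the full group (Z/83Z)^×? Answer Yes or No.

No

φ(83) = 83 − 1 = 82 = 2 · 41.
23 is a primitive root mod 83 iff 23^(φ(83)/q) ≢ 1 for every prime q | φ(83), i.e. q ∈ {2, 41}.
23^41 ≡ 1 (mod 83)  [q = 2: ≡ 1 ✗]
23^2 ≡ 31 (mod 83)  [q = 41: ≢ 1 ✓]
23^41 ≡ 1 shows ord(23) | 41, strictly less than φ(83); not a primitive root.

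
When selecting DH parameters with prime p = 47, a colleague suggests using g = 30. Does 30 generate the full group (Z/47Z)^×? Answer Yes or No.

φ(47) = 47 − 1 = 46 = 2 · 23.
It suffices to check that the order of 30 is not a proper divisor of 46: compute 30^(46/q) for q ∈ {2, 23}.
30^23 ≡ 46 (mod 47)  [q = 2: ≢ 1 ✓]
30^2 ≡ 7 (mod 47)  [q = 23: ≢ 1 ✓]
All checks pass, so 30 has order 46 and is a primitive root modulo 47.

Yes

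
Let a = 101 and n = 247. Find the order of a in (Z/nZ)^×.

18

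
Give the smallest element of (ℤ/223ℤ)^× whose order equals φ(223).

3

φ(223) = 223 − 1 = 222 = 2 · 3 · 37.
g is a primitive root iff g^(222/q) ≢ 1 (mod 223) for each prime q ∈ {2, 3, 37}.
g = 2: 2^111 ≡ 1 — hits 1, so not a primitive root.
g = 3: 3^111 ≡ 222; 3^74 ≡ 183; 3^6 ≡ 60 — none is 1, so 3 is a primitive root.
So 3 is the smallest generator of (Z/223Z)^×.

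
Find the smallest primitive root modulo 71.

7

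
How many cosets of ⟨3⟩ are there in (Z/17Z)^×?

By Lagrange's theorem, ord_17(3) divides φ(17) = 17 − 1 = 16 = 2^4.
Divisors of 16: 1, 2, 4, 8, 16.
Compute 3^d (mod 17) for the divisors d until we hit 1:
3^1 ≡ 3 (mod 17)
3^2 ≡ 9 (mod 17)
3^4 ≡ 13 (mod 17)
3^8 ≡ 16 (mod 17)
3^16 ≡ 1 (mod 17) ✓
So ord_17(3) = 16, hence |⟨3⟩| = 16.
The index is φ(17) / ord(3) = 16 / 16 = 1.

1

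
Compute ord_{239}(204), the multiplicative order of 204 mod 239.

119

By Lagrange's theorem, ord_239(204) divides φ(239) = 239 − 1 = 238 = 2 · 7 · 17.
Divisors of 238: 1, 2, 7, 14, 17, 34, 119, 238.
Test each divisor d:
204^1 ≡ 204 (mod 239)
204^2 ≡ 30 (mod 239)
204^7 ≡ 6 (mod 239)
204^14 ≡ 36 (mod 239)
204^17 ≡ 201 (mod 239)
204^34 ≡ 10 (mod 239)
204^119 ≡ 1 (mod 239) ✓
The smallest such exponent is 119, so the order of 204 is 119.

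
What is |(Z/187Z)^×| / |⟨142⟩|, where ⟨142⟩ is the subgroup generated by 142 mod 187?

The order of 142 must divide φ(187) = φ(11·17) = (11−1)·(17−1) = 10·16 = 160 = 2^5 · 5.
Divisors of 160: 1, 2, 4, 5, 8, 10, 16, 20, 32, 40, 80, 160.
Check 142^d mod 187 for each divisor in increasing order:
142^1 ≡ 142 (mod 187)
142^2 ≡ 155 (mod 187)
142^4 ≡ 89 (mod 187)
142^5 ≡ 109 (mod 187)
142^8 ≡ 67 (mod 187)
142^10 ≡ 100 (mod 187)
142^16 ≡ 1 (mod 187) ✓
So ord_187(142) = 16, hence |⟨142⟩| = 16.
The index is φ(187) / ord(142) = 160 / 16 = 10.

10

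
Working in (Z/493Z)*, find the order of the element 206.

56

By Lagrange's theorem, ord_493(206) divides φ(493) = φ(17·29) = (17−1)·(29−1) = 16·28 = 448 = 2^6 · 7.
Divisors of 448: 1, 2, 4, 7, 8, 14, 16, 28, 32, 56, 64, 112, 224, 448.
Test each divisor d:
206^1 ≡ 206
206^2 ≡ 38
206^4 ≡ 458
206^7 ≡ 128
206^8 ≡ 239
206^14 ≡ 115
206^16 ≡ 426
206^28 ≡ 407
206^32 ≡ 52
206^56 ≡ 1
So ord_493(206) = 56.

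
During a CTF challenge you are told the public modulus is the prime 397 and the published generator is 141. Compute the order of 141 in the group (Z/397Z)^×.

ord(141) | φ(397) = 397 − 1 = 396 = 2^2 · 3^2 · 11.
Divisors of 396: 1, 2, 3, 4, 6, 9, 11, 12, 18, 22, 33, 36, 44, 66, 99, 132, 198, 396.
Compute 141^d (mod 397) for the divisors d until we hit 1:
141^1 ≡ 141
141^2 ≡ 31
141^3 ≡ 4
141^4 ≡ 167
141^6 ≡ 16
141^9 ≡ 64
141^11 ≡ 396
141^12 ≡ 256
141^18 ≡ 126
141^22 ≡ 1
Hence ord(141) = 22.

22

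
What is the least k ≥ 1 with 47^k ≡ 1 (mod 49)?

42

By Lagrange's theorem, ord_49(47) divides φ(49) = φ(7^2) = 7·(7−1) = 42 = 2 · 3 · 7.
Divisors of 42: 1, 2, 3, 6, 7, 14, 21, 42.
Test each divisor d:
47^1 ≡ 47 (mod 49)
47^2 ≡ 4 (mod 49)
47^3 ≡ 41 (mod 49)
47^6 ≡ 15 (mod 49)
47^7 ≡ 19 (mod 49)
47^14 ≡ 18 (mod 49)
47^21 ≡ 48 (mod 49)
47^42 ≡ 1 (mod 49) ✓
So ord_49(47) = 42.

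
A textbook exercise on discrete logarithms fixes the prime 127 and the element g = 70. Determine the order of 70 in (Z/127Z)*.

By Lagrange's theorem, ord_127(70) divides φ(127) = 127 − 1 = 126 = 2 · 3^2 · 7.
Divisors of 126: 1, 2, 3, 6, 7, 9, 14, 18, 21, 42, 63, 126.
Check 70^d mod 127 for each divisor in increasing order:
70^1 ≡ 70
70^2 ≡ 74
70^3 ≡ 100
70^6 ≡ 94
70^7 ≡ 103
70^9 ≡ 2
70^14 ≡ 68
70^18 ≡ 4
70^21 ≡ 19
70^42 ≡ 107
70^63 ≡ 1
So ord_127(70) = 63.

63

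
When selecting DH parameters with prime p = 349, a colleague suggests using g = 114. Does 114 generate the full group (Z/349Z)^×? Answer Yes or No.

φ(349) = 349 − 1 = 348 = 2^2 · 3 · 29.
An element g generates (Z/349Z)^× iff g^(348/q) ≢ 1 (mod 349) for each prime q ∈ {2, 3, 29}.
114^174 ≡ 348 (mod 349)  [q = 2: ≢ 1 ✓]
114^116 ≡ 122 (mod 349)  [q = 3: ≢ 1 ✓]
114^12 ≡ 269 (mod 349)  [q = 29: ≢ 1 ✓]
Every test exponent gives a nontrivial residue, hence 114 generates the full group.

Yes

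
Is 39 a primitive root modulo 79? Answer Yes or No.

Yes

φ(79) = 79 − 1 = 78 = 2 · 3 · 13.
It suffices to check that the order of 39 is not a proper divisor of 78: compute 39^(78/q) for q ∈ {2, 3, 13}.
39^39 ≡ 78 (mod 79)  [q = 2: ≢ 1 ✓]
39^26 ≡ 55 (mod 79)  [q = 3: ≢ 1 ✓]
39^6 ≡ 21 (mod 79)  [q = 13: ≢ 1 ✓]
Every test exponent gives a nontrivial residue, hence 39 generates the full group.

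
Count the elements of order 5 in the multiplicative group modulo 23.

0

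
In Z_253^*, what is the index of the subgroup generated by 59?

Since 59 ∈ (Z/253Z)^×, its order divides φ(253) = φ(11·23) = (11−1)·(23−1) = 10·22 = 220 = 2^2 · 5 · 11.
Divisors of 220: 1, 2, 4, 5, 10, 11, 20, 22, 44, 55, 110, 220.
Check 59^d mod 253 for each divisor in increasing order:
59^1 ≡ 59 (mod 253)
59^2 ≡ 192 (mod 253)
59^4 ≡ 179 (mod 253)
59^5 ≡ 188 (mod 253)
59^10 ≡ 177 (mod 253)
59^11 ≡ 70 (mod 253)
59^20 ≡ 210 (mod 253)
59^22 ≡ 93 (mod 253)
59^44 ≡ 47 (mod 253)
59^55 ≡ 1 (mod 253) ✓
The order of 59 is 55, so the subgroup it generates has 55 elements.
The index is φ(253) / ord(59) = 220 / 55 = 4.

4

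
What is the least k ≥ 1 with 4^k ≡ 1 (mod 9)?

3

ord(4) | φ(9) = φ(3^2) = 3·(3−1) = 6 = 2 · 3.
Divisors of 6: 1, 2, 3, 6.
Evaluate successive powers at the divisors of 6:
4^1 ≡ 4 (mod 9)
4^2 ≡ 7 (mod 9)
4^3 ≡ 1 (mod 9) ✓
The smallest such exponent is 3, so the order of 4 is 3.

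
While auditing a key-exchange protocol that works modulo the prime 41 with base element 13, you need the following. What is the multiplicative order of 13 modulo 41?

40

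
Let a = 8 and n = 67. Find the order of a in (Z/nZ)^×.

Since 8 ∈ (Z/67Z)^×, its order divides φ(67) = 67 − 1 = 66 = 2 · 3 · 11.
Divisors of 66: 1, 2, 3, 6, 11, 22, 33, 66.
Check 8^d mod 67 for each divisor in increasing order:
8^1 ≡ 8 (mod 67)
8^2 ≡ 64 (mod 67)
8^3 ≡ 43 (mod 67)
8^6 ≡ 40 (mod 67)
8^11 ≡ 66 (mod 67)
8^22 ≡ 1 (mod 67) ✓
Therefore the multiplicative order of 8 modulo 67 is 22.

22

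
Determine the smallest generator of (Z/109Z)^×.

φ(109) = 109 − 1 = 108 = 2^2 · 3^3.
g is a primitive root iff g^(108/q) ≢ 1 (mod 109) for each prime q ∈ {2, 3}.
g = 2: 2^54 ≡ 108; 2^36 ≡ 1 — hits 1, so not a primitive root.
g = 3: 3^54 ≡ 1 — hits 1, so not a primitive root.
g = 4: 4^54 ≡ 1 — hits 1, so not a primitive root.
g = 5: 5^54 ≡ 1 — hits 1, so not a primitive root.
g = 6: 6^54 ≡ 108; 6^36 ≡ 63 — none is 1, so 6 is a primitive root.
The smallest primitive root modulo 109 is 6.

6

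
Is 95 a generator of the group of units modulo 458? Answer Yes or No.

φ(458) = φ(2)·φ(229) = 1·228 = 228 = 2^2 · 3 · 19.
It suffices to check that the order of 95 is not a proper divisor of 228: compute 95^(228/q) for q ∈ {2, 3, 19}.
95^114 ≡ 1 (mod 458)  [q = 2: ≡ 1 ✗]
95^76 ≡ 363 (mod 458)  [q = 3: ≢ 1 ✓]
95^12 ≡ 1 (mod 458)  [q = 19: ≡ 1 ✗]
Since 95^114 ≡ 1, the order of 95 divides 114 < 228, so 95 is not a primitive root.

No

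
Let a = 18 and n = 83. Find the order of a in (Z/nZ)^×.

Since 18 ∈ (Z/83Z)^×, its order divides φ(83) = 83 − 1 = 82 = 2 · 41.
Divisors of 82: 1, 2, 41, 82.
Evaluate successive powers at the divisors of 82:
18^1 ≡ 18
18^2 ≡ 75
18^41 ≡ 82
18^82 ≡ 1
So ord_83(18) = 82.

82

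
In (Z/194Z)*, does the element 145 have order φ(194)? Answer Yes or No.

No

φ(194) = φ(2)·φ(97) = 1·96 = 96 = 2^5 · 3.
It suffices to check that the order of 145 is not a proper divisor of 96: compute 145^(96/q) for q ∈ {2, 3}.
145^48 ≡ 1 (mod 194)  [q = 2: ≡ 1 ✗]
145^32 ≡ 61 (mod 194)  [q = 3: ≢ 1 ✓]
Since 145^48 ≡ 1, the order of 145 divides 48 < 96, so 145 is not a primitive root.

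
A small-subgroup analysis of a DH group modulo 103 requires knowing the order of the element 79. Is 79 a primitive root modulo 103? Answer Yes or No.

φ(103) = 103 − 1 = 102 = 2 · 3 · 17.
Test 79^(102/q) mod 103 for each prime factor q of 102:
79^51 ≡ 1 (mod 103)  [q = 2: ≡ 1 ✗]
79^34 ≡ 1 (mod 103)  [q = 3: ≡ 1 ✗]
79^6 ≡ 72 (mod 103)  [q = 17: ≢ 1 ✓]
The check at q = 2 fails, so 79 generates a proper subgroup.

No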